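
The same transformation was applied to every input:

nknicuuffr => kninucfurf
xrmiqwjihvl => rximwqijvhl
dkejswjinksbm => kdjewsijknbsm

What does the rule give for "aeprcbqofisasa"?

earpbcoqifasas

What's happening: swap each adjacent pair of characters (1↔2, 3↔4, ...).
Doing the same to "aeprcbqofisasa": "earpbcoqifasas".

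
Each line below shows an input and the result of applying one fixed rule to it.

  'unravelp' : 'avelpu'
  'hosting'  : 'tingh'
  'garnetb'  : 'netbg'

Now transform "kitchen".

chenk

In each case the input is transformed by: move the first character to the end, then delete the first 2 characters.
Applying both steps to "kitchen": "itchenk", then "chenk".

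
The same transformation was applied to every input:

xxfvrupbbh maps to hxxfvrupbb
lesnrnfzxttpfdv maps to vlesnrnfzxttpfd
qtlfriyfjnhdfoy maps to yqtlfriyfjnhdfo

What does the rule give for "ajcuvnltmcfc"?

Looking at the pairs, the operation is to move the last character to the front.
So "ajcuvnltmcfc" becomes "cajcuvnltmcf".

cajcuvnltmcf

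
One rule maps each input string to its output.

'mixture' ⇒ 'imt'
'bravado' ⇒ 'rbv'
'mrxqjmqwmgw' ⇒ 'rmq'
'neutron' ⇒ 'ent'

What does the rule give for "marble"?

amb

The transformation: swap each adjacent pair of characters (1↔2, 3↔4, ...), then keep only the first 3 characters.
Applying both steps to "marble": "ambrel", then "amb".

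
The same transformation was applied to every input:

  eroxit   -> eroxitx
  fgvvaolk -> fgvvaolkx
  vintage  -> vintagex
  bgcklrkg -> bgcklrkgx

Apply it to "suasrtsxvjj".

suasrtsxvjjx

What's happening: append "x".
So "suasrtsxvjj" becomes "suasrtsxvjjx".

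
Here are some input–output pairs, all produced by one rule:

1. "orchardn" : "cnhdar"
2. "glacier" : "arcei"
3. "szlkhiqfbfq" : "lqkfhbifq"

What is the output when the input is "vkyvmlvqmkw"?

Rule — delete the first 2 characters, then take characters alternately from the front and the back (1st, last, 2nd, 2nd-last, ...).
For "vkyvmlvqmkw", step one produces "yvmlvqmkw"; step two turns that into "ywvkmmlqv".

ywvkmmlqv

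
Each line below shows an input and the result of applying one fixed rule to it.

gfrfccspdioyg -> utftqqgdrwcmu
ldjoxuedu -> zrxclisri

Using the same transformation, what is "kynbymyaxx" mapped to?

ymbpmamoll

The transformation: shift every letter 12 places backward in the alphabet (wrapping around).
Applying that to "kynbymyaxx" gives "ymbpmamoll".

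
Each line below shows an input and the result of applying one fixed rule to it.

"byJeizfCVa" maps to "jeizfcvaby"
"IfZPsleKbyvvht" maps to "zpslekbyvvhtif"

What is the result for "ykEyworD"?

What's happening: move the first 2 characters to the end (rotate left by 2), then convert every letter to lowercase.
Starting from "ykEyworD": after the first operation, "EyworDyk"; after the second, "eywordyk".

eywordyk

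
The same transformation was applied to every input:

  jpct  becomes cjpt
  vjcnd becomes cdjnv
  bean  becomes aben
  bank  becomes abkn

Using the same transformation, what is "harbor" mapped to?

What's happening: sort the characters into alphabetical order.
"harbor" → "abhorr".

abhorr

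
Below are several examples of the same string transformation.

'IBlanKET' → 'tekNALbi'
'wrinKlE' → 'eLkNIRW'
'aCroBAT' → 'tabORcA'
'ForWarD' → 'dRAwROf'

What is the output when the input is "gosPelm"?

MLEpSOG

The pattern: reverse the string, then flip the case of every letter.
On "gosPelm": the first step gives "mlePsog", and the second then gives "MLEpSOG".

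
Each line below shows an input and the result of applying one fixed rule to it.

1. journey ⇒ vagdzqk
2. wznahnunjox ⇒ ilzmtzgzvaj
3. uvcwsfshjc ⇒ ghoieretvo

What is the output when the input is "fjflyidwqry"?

rvrxkupicdk

The pattern: shift every letter 12 places forward in the alphabet (wrapping around).
Applying that to "fjflyidwqry" gives "rvrxkupicdk".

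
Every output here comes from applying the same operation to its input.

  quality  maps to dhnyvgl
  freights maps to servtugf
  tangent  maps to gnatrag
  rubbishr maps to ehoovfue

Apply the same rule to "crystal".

pelfgny

Each output is the input with this applied: shift every letter 13 places forward in the alphabet (wrapping around) — i.e. ROT13.
So "crystal" becomes "pelfgny".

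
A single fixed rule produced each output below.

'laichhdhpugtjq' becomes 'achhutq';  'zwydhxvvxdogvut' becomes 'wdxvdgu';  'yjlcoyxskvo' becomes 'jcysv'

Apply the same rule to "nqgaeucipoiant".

Each output is the input with this applied: keep every other character starting from the second (positions 2nd, 4th, 6th, ...).
Doing the same to "nqgaeucipoiant": "qauioat".

qauioat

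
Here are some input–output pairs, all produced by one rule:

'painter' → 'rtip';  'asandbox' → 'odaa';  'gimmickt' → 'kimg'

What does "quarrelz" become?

Rule — keep every other character starting from the first (positions 1st, 3rd, 5th, ...), then reverse the string.
On "quarrelz" that produces "lraq".

lraq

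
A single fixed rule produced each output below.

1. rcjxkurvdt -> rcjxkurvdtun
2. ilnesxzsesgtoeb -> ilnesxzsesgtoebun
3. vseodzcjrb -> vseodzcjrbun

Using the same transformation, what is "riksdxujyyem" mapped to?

riksdxujyyemun

Each output is the input with this applied: append "un".
Doing the same to "riksdxujyyem": "riksdxujyyemun".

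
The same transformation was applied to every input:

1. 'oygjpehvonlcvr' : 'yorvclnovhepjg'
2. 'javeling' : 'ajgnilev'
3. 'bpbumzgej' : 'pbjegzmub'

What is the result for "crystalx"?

The rule is to move the first 2 characters to the end (rotate left by 2), then reverse the string.
"crystalx" → "ystalxcr" → "rcxlatsy".

rcxlatsy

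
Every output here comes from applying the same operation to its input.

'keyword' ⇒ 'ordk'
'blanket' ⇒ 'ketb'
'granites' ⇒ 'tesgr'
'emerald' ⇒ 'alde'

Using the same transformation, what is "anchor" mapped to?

hor

In each case the input is transformed by: move the last 3 characters to the front (rotate right by 3), then delete the last 3 characters.
On "anchor" that produces "hor".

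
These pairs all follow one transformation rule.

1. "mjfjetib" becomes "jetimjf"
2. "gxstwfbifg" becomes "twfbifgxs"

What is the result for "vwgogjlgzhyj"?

Looking at the pairs, the operation is to delete the last character, then move the first 3 characters to the end (rotate left by 3).
On "vwgogjlgzhyj" that produces "ogjlgzhyvwg".

ogjlgzhyvwg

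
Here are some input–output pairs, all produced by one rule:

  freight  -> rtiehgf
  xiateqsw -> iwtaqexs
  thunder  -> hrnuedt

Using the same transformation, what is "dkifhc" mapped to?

kcfidh

Each output is the input with this applied: swap the first and last characters, then swap each adjacent pair of characters (1↔2, 3↔4, ...).
Working it through for "dkifhc": intermediate "ckifhd", final "kcfidh".
(Check on "freight": → "treighf" → "rtiehgf" ✓)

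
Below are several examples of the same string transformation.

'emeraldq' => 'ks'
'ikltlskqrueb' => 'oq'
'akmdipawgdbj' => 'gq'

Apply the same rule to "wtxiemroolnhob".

Looking at the pairs, the operation is to shift every letter 6 places forward in the alphabet (wrapping around), then keep only the first 2 characters.
Starting from "wtxiemroolnhob": after the first operation, "czdoksxuurtnuh"; after the second, "cz".

cz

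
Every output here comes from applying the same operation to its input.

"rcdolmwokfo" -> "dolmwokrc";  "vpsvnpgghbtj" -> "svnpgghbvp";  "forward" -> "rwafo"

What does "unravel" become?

ravun

In each case the input is transformed by: delete the last 2 characters, then move the first 2 characters to the end (rotate left by 2).
For "unravel", step one produces "unrav"; step two turns that into "ravun".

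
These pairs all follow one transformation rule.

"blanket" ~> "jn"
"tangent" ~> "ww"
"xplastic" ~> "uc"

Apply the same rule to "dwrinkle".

Rule — keep one character in every 3, starting at position 3 (positions 3rd, 6th, 9th, ...), then shift every letter 9 places forward in the alphabet (wrapping around).
For "dwrinkle", step one produces "rk"; step two turns that into "at".

at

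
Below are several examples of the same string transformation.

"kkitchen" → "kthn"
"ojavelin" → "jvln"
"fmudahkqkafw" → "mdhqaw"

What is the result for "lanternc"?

atrc

What's happening: keep every other character starting from the second (positions 2nd, 4th, 6th, ...).
Applying that to "lanternc" gives "atrc".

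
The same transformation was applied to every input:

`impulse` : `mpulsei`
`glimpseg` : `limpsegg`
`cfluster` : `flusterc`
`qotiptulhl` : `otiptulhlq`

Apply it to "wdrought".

droughtw

The transformation: move the first character to the end.
"wdrought" → "droughtw".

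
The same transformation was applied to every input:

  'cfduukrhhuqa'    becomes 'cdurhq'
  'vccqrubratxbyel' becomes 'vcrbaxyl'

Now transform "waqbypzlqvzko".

wqyzqzo

The rule is to keep every other character starting from the first (positions 1st, 3rd, 5th, ...).
Doing the same to "waqbypzlqvzko": "wqyzqzo".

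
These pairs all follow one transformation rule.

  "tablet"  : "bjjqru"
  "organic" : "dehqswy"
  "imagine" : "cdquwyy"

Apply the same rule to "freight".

In each case the input is transformed by: shift every letter 10 places backward in the alphabet (wrapping around), then sort the characters into alphabetical order.
Applying that to "freight" gives "hjuvwxy".

hjuvwxy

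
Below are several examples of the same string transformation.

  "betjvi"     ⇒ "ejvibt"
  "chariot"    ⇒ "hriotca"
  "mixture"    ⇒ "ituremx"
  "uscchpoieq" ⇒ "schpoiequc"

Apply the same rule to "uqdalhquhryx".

The rule is to move the first 2 characters to the end (rotate left by 2), then swap the first and last characters.
Working it through for "uqdalhquhryx": intermediate "dalhquhryxuq", final "qalhquhryxud".

qalhquhryxud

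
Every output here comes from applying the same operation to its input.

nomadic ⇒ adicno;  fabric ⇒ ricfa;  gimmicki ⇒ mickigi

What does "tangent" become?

The transformation: move the first 2 characters to the end (rotate left by 2), then delete the first character.
"tangent" → "ngentta" → "gentta".

gentta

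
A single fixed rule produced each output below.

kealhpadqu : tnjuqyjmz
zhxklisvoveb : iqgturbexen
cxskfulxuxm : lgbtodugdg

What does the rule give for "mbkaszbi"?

vktjbik

In each case the input is transformed by: delete the last character, then shift every letter 9 places forward in the alphabet (wrapping around).
Working it through for "mbkaszbi": intermediate "mbkaszb", final "vktjbik".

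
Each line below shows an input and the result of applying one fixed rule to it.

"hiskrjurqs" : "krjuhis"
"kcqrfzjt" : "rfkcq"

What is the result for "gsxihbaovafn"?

ihbaovgsx

Each output is the input with this applied: delete the last 3 characters, then move the first 3 characters to the end (rotate left by 3).
"gsxihbaovafn" → "gsxihbaov" → "ihbaovgsx".
(Check on "kcqrfzjt": → "kcqrf" → "rfkcq" ✓)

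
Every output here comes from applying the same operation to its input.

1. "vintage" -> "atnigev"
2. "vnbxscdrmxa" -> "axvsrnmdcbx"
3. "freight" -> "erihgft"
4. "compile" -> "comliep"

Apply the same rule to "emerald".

In each case the input is transformed by: sort the characters into reverse alphabetical order, then swap the first and last characters.
Applying both steps to "emerald": "rmleeda", then "amleedr".

amleedr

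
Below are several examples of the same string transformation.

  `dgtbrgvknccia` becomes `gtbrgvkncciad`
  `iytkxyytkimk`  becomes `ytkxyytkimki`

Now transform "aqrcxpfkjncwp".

qrcxpfkjncwpa

Looking at the pairs, the operation is to move the first character to the end.
For "aqrcxpfkjncwp" the result is "qrcxpfkjncwpa".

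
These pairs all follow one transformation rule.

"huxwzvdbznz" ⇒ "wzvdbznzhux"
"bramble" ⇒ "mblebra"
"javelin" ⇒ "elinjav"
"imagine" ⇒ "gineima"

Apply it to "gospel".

What's happening: move the first 3 characters to the end (rotate left by 3).
For "gospel" the result is "pelgos".

pelgos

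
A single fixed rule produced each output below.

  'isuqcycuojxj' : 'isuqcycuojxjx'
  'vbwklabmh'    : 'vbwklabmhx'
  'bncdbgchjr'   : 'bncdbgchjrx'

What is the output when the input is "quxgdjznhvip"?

What's happening: append "x".
Doing the same to "quxgdjznhvip": "quxgdjznhvipx".

quxgdjznhvipx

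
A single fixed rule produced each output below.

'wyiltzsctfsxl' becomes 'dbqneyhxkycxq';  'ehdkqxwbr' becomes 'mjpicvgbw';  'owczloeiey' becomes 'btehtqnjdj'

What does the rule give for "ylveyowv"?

qdjatdab

Looking at the pairs, the operation is to swap each adjacent pair of characters (1↔2, 3↔4, ...), then shift every letter 5 places forward in the alphabet (wrapping around).
Applying that to "ylveyowv" gives "qdjatdab".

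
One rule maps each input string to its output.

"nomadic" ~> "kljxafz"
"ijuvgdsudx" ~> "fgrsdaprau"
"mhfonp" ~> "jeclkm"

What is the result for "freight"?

The rule is to shift every letter 3 places backward in the alphabet (wrapping around).
For "freight" the result is "cobfdeq".

cobfdeq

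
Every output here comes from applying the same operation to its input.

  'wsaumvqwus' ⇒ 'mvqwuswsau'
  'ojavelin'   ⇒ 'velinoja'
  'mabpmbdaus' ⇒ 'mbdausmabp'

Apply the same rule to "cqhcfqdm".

cfqdmcqh

What's happening: move the last character to the front, then swap the front and back halves of the string.
"cqhcfqdm" → "mcqhcfqd" → "cfqdmcqh".
(Check on "ojavelin": → "nojaveli" → "velinoja" ✓)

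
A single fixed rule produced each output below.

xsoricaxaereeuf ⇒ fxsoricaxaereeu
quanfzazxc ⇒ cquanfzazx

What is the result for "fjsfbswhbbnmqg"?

Looking at the pairs, the operation is to move the last character to the front.
So "fjsfbswhbbnmqg" becomes "gfjsfbswhbbnmq".

gfjsfbswhbbnmq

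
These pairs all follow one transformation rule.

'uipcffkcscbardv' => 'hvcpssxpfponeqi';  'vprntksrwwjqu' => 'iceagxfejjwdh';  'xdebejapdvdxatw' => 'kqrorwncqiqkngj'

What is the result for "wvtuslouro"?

The pattern: shift every letter 13 places forward in the alphabet (wrapping around) — i.e. ROT13.
Doing the same to "wvtuslouro": "jighfybheb".

jighfybheb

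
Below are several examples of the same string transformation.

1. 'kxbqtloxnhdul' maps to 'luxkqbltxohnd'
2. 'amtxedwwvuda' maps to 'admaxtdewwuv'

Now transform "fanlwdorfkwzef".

feaflndwrokfzw

Looking at the pairs, the operation is to move the last 2 characters to the front (rotate right by 2), then swap each adjacent pair of characters (1↔2, 3↔4, ...).
Doing the same to "fanlwdorfkwzef": "feaflndwrokfzw".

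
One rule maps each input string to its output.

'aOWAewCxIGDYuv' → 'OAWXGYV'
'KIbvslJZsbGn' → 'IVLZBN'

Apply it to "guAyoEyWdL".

Each output is the input with this applied: keep every other character starting from the second (positions 2nd, 4th, 6th, ...), then convert every letter to uppercase.
On "guAyoEyWdL": the first step gives "uyEWL", and the second then gives "UYEWL".
(Check on "aOWAewCxIGDYuv": → "OAwxGYv" → "OAWXGYV" ✓)

UYEWL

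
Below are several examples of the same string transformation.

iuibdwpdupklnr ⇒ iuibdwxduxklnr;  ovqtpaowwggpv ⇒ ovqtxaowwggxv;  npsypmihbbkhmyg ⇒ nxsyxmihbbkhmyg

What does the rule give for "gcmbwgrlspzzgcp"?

The transformation: replace every "p" with "x".
Doing the same to "gcmbwgrlspzzgcp": "gcmbwgrlsxzzgcx".

gcmbwgrlsxzzgcx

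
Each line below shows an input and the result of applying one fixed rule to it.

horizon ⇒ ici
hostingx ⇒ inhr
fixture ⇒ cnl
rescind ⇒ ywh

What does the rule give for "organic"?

The rule is to keep every other character starting from the second (positions 2nd, 4th, 6th, ...), then shift every letter 6 places backward in the alphabet (wrapping around).
Doing the same to "organic": "luc".

luc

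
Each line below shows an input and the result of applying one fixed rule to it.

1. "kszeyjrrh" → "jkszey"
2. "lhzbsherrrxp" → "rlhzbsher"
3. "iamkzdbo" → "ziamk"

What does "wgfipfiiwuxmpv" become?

xwgfipfiiwu

Looking at the pairs, the operation is to delete the last 3 characters, then move the last character to the front.
For "wgfipfiiwuxmpv", step one produces "wgfipfiiwux"; step two turns that into "xwgfipfiiwu".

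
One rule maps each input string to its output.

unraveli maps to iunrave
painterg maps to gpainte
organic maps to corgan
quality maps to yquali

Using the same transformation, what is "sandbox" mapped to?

In each case the input is transformed by: move the last 2 characters to the front (rotate right by 2), then delete the first character.
"sandbox" → "oxsandb" → "xsandb".
(Check on "painterg": → "rgpainte" → "gpainte" ✓)

xsandb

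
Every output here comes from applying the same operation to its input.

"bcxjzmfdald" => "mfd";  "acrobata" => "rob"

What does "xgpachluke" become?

chl

What's happening: delete the last 3 characters, then keep only the last 3 characters.
"xgpachluke" → "chl".
(Check on "acrobata": → "acrob" → "rob" ✓)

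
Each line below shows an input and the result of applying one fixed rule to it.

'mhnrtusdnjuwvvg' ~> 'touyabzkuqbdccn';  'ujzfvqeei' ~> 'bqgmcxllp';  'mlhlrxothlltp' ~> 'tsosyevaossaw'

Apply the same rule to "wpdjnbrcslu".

What's happening: shift every letter 7 places forward in the alphabet (wrapping around).
For "wpdjnbrcslu" the result is "dwkquiyjzsb".

dwkquiyjzsb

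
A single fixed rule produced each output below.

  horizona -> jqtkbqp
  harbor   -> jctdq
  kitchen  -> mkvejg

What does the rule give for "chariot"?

Looking at the pairs, the operation is to shift every letter 2 places forward in the alphabet (wrapping around), then delete the last character.
For "chariot", step one produces "ejctkqv"; step two turns that into "ejctkq".
(Check on "harbor": → "jctdqt" → "jctdq" ✓)

ejctkq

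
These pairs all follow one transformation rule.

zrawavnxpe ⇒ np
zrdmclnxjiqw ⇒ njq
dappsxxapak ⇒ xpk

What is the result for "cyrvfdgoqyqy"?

Looking at the pairs, the operation is to keep every other character starting from the first (positions 1st, 3rd, 5th, ...), then delete the first 3 characters.
Applying both steps to "cyrvfdgoqyqy": "crfgqq", then "gqq".

gqq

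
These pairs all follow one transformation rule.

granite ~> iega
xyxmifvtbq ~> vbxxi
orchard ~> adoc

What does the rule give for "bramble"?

The rule is to keep every other character starting from the first (positions 1st, 3rd, 5th, ...), then move the last 2 characters to the front (rotate right by 2).
For "bramble", step one produces "babe"; step two turns that into "beba".

beba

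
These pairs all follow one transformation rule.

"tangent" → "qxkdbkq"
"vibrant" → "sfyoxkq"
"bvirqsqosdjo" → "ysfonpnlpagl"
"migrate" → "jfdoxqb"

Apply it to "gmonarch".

djlkxoze

Rule — shift every letter 3 places backward in the alphabet (wrapping around).
Applying that to "gmonarch" gives "djlkxoze".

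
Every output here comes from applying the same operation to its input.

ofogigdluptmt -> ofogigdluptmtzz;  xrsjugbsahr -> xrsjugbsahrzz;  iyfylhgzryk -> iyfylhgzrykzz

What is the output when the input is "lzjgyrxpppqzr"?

Each output is the input with this applied: append "zz".
Applying that to "lzjgyrxpppqzr" gives "lzjgyrxpppqzrzz".

lzjgyrxpppqzrzz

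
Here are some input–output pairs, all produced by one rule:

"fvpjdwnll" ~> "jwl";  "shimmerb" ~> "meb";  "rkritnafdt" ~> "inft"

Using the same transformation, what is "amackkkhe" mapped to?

ckh

The pattern: delete the first 3 characters, then keep every other character starting from the first (positions 1st, 3rd, 5th, ...).
"amackkkhe" → "ckh".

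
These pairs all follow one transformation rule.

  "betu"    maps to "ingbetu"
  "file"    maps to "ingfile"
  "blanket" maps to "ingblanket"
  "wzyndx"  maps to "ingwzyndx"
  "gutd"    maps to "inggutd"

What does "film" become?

ingfilm

The rule is to prepend "ing".
Doing the same to "film": "ingfilm".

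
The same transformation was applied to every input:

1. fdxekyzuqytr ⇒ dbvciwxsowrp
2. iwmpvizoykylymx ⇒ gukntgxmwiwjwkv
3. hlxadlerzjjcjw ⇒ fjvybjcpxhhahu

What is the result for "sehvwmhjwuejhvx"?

In each case the input is transformed by: shift every letter 2 places backward in the alphabet (wrapping around).
On "sehvwmhjwuejhvx" that produces "qcftukfhuschftv".

qcftukfhuschftv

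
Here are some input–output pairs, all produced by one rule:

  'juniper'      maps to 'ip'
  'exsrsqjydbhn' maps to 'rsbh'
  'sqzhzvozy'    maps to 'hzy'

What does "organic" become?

In each case the input is transformed by: swap each adjacent pair of characters (1↔2, 3↔4, ...), then keep one character in every 3, starting at position 3 (positions 3rd, 6th, 9th, ...).
So "organic" becomes "an".

an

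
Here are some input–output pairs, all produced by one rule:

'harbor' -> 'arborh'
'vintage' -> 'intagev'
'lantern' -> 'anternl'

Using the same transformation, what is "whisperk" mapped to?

Each output is the input with this applied: move the first character to the end.
So "whisperk" becomes "hisperkw".

hisperkw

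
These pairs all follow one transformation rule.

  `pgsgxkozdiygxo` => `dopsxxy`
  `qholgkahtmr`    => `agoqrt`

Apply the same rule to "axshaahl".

aahs

Rule — keep every other character starting from the first (positions 1st, 3rd, 5th, ...), then sort the characters into alphabetical order.
Working it through for "axshaahl": intermediate "asah", final "aahs".
(Check on "pgsgxkozdiygxo": → "psxodyx" → "dopsxxy" ✓)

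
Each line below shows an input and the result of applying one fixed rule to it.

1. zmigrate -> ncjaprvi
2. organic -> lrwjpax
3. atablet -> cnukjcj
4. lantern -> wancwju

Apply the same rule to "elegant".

cwjpnun

The transformation: reverse the string, then shift every letter 9 places forward in the alphabet (wrapping around).
For "elegant" the result is "cwjpnun".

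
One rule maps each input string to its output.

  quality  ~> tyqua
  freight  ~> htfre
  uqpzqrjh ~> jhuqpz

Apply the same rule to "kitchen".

Looking at the pairs, the operation is to move the last 2 characters to the front (rotate right by 2), then delete the last 2 characters.
Applying both steps to "kitchen": "enkitch", then "enkit".

enkit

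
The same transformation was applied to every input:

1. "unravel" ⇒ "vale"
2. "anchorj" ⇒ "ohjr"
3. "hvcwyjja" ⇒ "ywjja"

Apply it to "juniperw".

Rule — delete the first 3 characters, then swap each adjacent pair of characters (1↔2, 3↔4, ...).
Applying both steps to "juniperw": "iperw", then "pirew".

pirew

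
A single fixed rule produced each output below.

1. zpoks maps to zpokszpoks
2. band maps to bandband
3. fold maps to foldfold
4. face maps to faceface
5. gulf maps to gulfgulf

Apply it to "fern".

What's happening: write the whole string twice.
For "fern" the result is "fernfern".

fernfern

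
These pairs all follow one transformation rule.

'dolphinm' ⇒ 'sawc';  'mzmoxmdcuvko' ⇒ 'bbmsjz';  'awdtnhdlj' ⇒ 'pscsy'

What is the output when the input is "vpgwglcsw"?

Rule — shift every letter 11 places backward in the alphabet (wrapping around), then keep every other character starting from the first (positions 1st, 3rd, 5th, ...).
Applying both steps to "vpgwglcsw": "kevlvarhl", then "kvvrl".

kvvrl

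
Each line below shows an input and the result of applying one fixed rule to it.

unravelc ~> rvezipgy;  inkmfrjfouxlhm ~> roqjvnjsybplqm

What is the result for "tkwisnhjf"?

The rule is to move the first character to the end, then shift every letter 4 places forward in the alphabet (wrapping around).
Doing the same to "tkwisnhjf": "oamwrlnjx".
(Check on "unravelc": → "nravelcu" → "rvezipgy" ✓)

oamwrlnjx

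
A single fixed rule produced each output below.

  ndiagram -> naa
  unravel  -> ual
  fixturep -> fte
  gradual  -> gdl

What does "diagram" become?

Each output is the input with this applied: keep one character in every 3, starting at position 1 (positions 1st, 4th, 7th, ...).
"diagram" → "dgm".

dgm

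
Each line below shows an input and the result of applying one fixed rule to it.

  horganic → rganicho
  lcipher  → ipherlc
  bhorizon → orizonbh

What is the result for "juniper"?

Rule — move the first 2 characters to the end (rotate left by 2).
On "juniper" that produces "niperju".

niperju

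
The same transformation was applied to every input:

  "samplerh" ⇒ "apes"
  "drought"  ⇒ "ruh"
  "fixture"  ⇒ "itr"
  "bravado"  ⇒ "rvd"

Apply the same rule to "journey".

The transformation: swap the first and last characters, then keep every other character starting from the second (positions 2nd, 4th, 6th, ...).
"journey" → "yournej" → "ore".

ore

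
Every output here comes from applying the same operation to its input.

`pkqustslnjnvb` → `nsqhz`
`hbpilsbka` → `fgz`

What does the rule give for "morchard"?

kap

In each case the input is transformed by: keep one character in every 3, starting at position 1 (positions 1st, 4th, 7th, ...), then shift every letter 2 places backward in the alphabet (wrapping around).
For "morchard", step one produces "mcr"; step two turns that into "kap".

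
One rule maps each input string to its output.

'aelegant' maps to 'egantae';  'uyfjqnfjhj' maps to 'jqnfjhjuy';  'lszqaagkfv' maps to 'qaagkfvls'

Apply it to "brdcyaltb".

cyaltbbr

In each case the input is transformed by: move the first 3 characters to the end (rotate left by 3), then delete the last character.
Starting from "brdcyaltb": after the first operation, "cyaltbbrd"; after the second, "cyaltbbr".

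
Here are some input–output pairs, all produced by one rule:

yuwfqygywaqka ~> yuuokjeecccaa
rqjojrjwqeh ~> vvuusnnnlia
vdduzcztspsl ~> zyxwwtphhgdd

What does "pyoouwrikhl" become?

Looking at the pairs, the operation is to shift every letter 4 places forward in the alphabet (wrapping around), then sort the characters into reverse alphabetical order.
For "pyoouwrikhl", step one produces "tcssyavmolp"; step two turns that into "yvtsspomlca".

yvtsspomlca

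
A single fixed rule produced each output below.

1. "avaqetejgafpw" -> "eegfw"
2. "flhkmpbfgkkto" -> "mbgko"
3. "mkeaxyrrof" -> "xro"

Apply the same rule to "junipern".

What's happening: keep every other character starting from the first (positions 1st, 3rd, 5th, ...), then delete the first 2 characters.
Working it through for "junipern": intermediate "jnpr", final "pr".
(Check on "mkeaxyrrof": → "mexro" → "xro" ✓)

pr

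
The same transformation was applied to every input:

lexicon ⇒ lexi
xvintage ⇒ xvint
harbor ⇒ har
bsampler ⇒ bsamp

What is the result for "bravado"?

Rule — delete the last 3 characters.
On "bravado" that produces "brav".

brav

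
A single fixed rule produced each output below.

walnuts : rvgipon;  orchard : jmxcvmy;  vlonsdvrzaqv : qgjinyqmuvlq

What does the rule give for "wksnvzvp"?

rfniquqk

Each output is the input with this applied: shift every letter 5 places backward in the alphabet (wrapping around).
On "wksnvzvp" that produces "rfniquqk".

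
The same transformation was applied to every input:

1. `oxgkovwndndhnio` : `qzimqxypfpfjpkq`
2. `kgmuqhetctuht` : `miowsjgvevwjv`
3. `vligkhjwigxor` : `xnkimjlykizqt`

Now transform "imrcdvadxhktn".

kotefxcfzjmvp

The transformation: shift every letter 2 places forward in the alphabet (wrapping around).
Applying that to "imrcdvadxhktn" gives "kotefxcfzjmvp".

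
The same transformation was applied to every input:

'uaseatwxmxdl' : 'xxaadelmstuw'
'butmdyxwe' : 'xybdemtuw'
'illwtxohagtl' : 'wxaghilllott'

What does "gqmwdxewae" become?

wxadeegmqw

The rule is to sort the characters into alphabetical order, then move the last 2 characters to the front (rotate right by 2).
Starting from "gqmwdxewae": after the first operation, "adeegmqwwx"; after the second, "wxadeegmqw".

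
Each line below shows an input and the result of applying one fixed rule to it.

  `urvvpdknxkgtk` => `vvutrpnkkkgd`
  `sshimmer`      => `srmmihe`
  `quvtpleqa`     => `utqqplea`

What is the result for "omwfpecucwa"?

wupomfecca

The transformation: sort the characters into reverse alphabetical order, then delete the first character.
Applying both steps to "omwfpecucwa": "wwupomfecca", then "wupomfecca".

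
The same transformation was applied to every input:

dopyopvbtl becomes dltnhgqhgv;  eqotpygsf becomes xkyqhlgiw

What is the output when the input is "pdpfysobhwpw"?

ohoztgkqxhvh

What's happening: shift every letter 8 places backward in the alphabet (wrapping around), then reverse the string.
"pdpfysobhwpw" → "ohoztgkqxhvh".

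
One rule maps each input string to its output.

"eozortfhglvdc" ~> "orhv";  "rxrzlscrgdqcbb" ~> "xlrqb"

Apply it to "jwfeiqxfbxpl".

wifp

What's happening: keep one character in every 3, starting at position 2 (positions 2nd, 5th, 8th, ...).
"jwfeiqxfbxpl" → "wifp".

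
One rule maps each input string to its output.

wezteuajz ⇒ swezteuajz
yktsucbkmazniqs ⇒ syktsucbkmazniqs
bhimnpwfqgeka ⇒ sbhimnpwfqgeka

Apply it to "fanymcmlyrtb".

The pattern: prepend "s".
On "fanymcmlyrtb" that produces "sfanymcmlyrtb".

sfanymcmlyrtb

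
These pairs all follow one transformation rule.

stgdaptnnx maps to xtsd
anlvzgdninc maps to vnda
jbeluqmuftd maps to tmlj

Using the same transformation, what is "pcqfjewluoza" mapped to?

wpof

Each output is the input with this applied: keep one character in every 3, starting at position 1 (positions 1st, 4th, 7th, ...), then sort the characters into reverse alphabetical order.
On "pcqfjewluoza": the first step gives "pfwo", and the second then gives "wpof".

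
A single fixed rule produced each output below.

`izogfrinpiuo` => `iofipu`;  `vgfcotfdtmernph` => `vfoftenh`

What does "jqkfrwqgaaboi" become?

The transformation: keep every other character starting from the first (positions 1st, 3rd, 5th, ...).
"jqkfrwqgaaboi" → "jkrqabi".

jkrqabi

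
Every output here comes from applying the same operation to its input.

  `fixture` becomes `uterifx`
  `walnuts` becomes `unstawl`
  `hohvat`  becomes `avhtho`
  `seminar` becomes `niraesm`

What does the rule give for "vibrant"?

The rule is to move the first 3 characters to the end (rotate left by 3), then swap each adjacent pair of characters (1↔2, 3↔4, ...).
"vibrant" → "rantvib" → "artnivb".

artnivb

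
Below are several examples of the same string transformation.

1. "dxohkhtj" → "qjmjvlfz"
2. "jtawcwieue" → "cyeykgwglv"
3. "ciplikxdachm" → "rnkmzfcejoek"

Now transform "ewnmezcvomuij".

The transformation: move the first 2 characters to the end (rotate left by 2), then shift every letter 2 places forward in the alphabet (wrapping around).
Applying that to "ewnmezcvomuij" gives "pogbexqowklgy".

pogbexqowklgy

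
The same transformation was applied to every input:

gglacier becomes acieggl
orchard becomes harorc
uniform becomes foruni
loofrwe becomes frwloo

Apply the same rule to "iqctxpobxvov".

Rule — delete the last character, then move the first 3 characters to the end (rotate left by 3).
Applying that to "iqctxpobxvov" gives "txpobxvoiqc".

txpobxvoiqc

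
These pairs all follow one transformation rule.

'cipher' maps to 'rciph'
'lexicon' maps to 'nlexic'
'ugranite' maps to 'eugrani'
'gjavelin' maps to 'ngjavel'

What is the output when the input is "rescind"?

Each output is the input with this applied: move the last character to the front, then delete the last character.
"rescind" → "drescin" → "dresci".

dresci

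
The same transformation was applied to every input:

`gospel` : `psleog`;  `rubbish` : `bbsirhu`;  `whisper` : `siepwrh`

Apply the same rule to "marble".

Each output is the input with this applied: move the first 2 characters to the end (rotate left by 2), then swap each adjacent pair of characters (1↔2, 3↔4, ...).
On "marble": the first step gives "rblema", and the second then gives "brelam".

brelam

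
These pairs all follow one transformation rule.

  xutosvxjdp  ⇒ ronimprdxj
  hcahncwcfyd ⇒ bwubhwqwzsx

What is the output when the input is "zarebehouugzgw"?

tulyvybiooataq

In each case the input is transformed by: shift every letter 6 places backward in the alphabet (wrapping around).
On "zarebehouugzgw" that produces "tulyvybiooataq".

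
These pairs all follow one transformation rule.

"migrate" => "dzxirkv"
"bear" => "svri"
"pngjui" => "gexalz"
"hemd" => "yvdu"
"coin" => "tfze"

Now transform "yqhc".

phyt

Rule — shift every letter 9 places backward in the alphabet (wrapping around).
So "yqhc" becomes "phyt".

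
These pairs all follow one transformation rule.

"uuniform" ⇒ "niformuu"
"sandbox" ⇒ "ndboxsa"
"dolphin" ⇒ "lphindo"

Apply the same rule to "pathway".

thwaypa

The rule is to move the first 2 characters to the end (rotate left by 2).
So "pathway" becomes "thwaypa".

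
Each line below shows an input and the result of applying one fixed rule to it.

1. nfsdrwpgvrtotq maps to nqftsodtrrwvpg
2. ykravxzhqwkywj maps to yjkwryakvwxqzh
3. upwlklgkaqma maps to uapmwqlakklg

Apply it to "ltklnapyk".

Rule — take characters alternately from the front and the back (1st, last, 2nd, 2nd-last, ...).
On "ltklnapyk" that produces "lktykplan".

lktykplan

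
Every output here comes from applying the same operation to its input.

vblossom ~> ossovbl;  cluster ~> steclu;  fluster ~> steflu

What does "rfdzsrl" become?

Rule — delete the last character, then move the first 3 characters to the end (rotate left by 3).
So "rfdzsrl" becomes "zsrrfd".

zsrrfd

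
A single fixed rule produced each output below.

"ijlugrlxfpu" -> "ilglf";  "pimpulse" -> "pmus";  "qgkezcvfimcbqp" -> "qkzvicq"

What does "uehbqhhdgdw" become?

uhqhg

Each output is the input with this applied: delete the last character, then keep every other character starting from the first (positions 1st, 3rd, 5th, ...).
Applying both steps to "uehbqhhdgdw": "uehbqhhdgd", then "uhqhg".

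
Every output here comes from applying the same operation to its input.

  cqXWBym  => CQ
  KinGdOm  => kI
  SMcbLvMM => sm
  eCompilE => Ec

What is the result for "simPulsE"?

Looking at the pairs, the operation is to flip the case of every letter, then keep only the first 2 characters.
On "simPulsE" that produces "SI".

SI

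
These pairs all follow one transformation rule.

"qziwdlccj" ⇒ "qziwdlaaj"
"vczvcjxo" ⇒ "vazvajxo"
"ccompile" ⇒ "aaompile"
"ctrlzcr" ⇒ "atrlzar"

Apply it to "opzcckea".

The pattern: replace every "c" with "a".
Applying that to "opzcckea" gives "opzaakea".

opzaakea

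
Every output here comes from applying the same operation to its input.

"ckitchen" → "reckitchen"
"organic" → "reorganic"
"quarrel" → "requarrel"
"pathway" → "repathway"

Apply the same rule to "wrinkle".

Rule — prepend "re".
"wrinkle" → "rewrinkle".

rewrinkle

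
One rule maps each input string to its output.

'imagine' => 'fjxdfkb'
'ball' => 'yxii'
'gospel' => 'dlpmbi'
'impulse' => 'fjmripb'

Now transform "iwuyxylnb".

Rule — shift every letter 3 places backward in the alphabet (wrapping around).
Doing the same to "iwuyxylnb": "ftrvuviky".

ftrvuviky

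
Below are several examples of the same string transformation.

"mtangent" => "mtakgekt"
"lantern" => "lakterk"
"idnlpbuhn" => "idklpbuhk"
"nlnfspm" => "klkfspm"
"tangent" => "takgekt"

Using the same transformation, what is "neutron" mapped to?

keutrok

Rule — replace every "n" with "k".
On "neutron" that produces "keutrok".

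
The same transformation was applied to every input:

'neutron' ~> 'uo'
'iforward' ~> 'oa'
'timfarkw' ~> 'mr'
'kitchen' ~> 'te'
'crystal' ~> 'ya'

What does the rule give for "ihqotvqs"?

In each case the input is transformed by: keep one character in every 3, starting at position 3 (positions 3rd, 6th, 9th, ...).
Applying that to "ihqotvqs" gives "qv".

qv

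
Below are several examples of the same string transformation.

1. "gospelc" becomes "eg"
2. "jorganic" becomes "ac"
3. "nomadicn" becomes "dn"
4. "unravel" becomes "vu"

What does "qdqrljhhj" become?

The transformation: move the first 2 characters to the end (rotate left by 2), then keep one character in every 3, starting at position 3 (positions 3rd, 6th, 9th, ...).
Working it through for "qdqrljhhj": intermediate "qrljhhjqd", final "lhd".

lhd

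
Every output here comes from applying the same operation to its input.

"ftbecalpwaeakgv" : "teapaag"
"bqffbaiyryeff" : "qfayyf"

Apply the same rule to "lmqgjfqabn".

Looking at the pairs, the operation is to keep every other character starting from the second (positions 2nd, 4th, 6th, ...).
"lmqgjfqabn" → "mgfan".

mgfan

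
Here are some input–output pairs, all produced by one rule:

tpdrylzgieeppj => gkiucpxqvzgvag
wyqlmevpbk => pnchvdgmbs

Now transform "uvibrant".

In each case the input is transformed by: shift every letter 9 places backward in the alphabet (wrapping around), then swap each adjacent pair of characters (1↔2, 3↔4, ...).
Applying both steps to "uvibrant": "lmzsirek", then "mlszrike".

mlszrike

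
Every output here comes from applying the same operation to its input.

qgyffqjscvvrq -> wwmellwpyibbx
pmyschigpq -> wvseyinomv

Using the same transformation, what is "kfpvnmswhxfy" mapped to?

eqlvbtsycndl

The transformation: move the last character to the front, then shift every letter 6 places forward in the alphabet (wrapping around).
"kfpvnmswhxfy" → "ykfpvnmswhxf" → "eqlvbtsycndl".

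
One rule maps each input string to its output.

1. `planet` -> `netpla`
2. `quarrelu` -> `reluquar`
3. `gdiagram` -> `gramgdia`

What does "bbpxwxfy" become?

wxfybbpx

The transformation: swap the front and back halves of the string.
Applying that to "bbpxwxfy" gives "wxfybbpx".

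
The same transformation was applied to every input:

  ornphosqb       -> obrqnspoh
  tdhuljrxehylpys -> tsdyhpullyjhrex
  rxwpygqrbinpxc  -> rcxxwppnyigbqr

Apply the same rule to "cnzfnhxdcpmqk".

cknqzmfpnchdx

What's happening: take characters alternately from the front and the back (1st, last, 2nd, 2nd-last, ...).
Doing the same to "cnzfnhxdcpmqk": "cknqzmfpnchdx".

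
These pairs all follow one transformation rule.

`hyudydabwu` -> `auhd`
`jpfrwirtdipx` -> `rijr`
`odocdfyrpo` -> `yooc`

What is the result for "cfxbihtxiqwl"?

The transformation: keep one character in every 3, starting at position 1 (positions 1st, 4th, 7th, ...), then move the first 2 characters to the end (rotate left by 2).
For "cfxbihtxiqwl", step one produces "cbtq"; step two turns that into "tqcb".

tqcb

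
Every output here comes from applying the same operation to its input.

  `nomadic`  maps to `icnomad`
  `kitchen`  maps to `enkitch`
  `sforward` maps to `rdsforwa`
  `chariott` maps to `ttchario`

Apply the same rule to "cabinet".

etcabin

The rule is to move the last 2 characters to the front (rotate right by 2).
On "cabinet" that produces "etcabin".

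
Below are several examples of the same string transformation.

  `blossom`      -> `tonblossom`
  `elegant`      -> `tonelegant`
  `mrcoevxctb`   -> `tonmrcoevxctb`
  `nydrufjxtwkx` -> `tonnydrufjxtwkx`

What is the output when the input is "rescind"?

The pattern: prepend "ton".
"rescind" → "tonrescind".

tonrescind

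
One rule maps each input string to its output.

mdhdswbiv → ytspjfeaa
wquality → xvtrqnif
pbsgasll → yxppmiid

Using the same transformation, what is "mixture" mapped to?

urqojfb

The transformation: shift every letter 3 places backward in the alphabet (wrapping around), then sort the characters into reverse alphabetical order.
On "mixture": the first step gives "jfuqrob", and the second then gives "urqojfb".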